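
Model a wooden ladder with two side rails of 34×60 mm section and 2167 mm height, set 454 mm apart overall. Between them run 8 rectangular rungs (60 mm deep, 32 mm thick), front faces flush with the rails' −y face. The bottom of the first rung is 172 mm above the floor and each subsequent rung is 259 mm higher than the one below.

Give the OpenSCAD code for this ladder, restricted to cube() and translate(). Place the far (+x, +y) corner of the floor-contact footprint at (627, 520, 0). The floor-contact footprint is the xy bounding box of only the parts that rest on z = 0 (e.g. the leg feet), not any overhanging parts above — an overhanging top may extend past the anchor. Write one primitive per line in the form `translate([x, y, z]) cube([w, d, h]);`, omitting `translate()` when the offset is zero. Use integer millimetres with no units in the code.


// rung span = 454 - 2*34 = 386
// rung[k] z = 172 + k*259
translate([173, 460, 0]) cube([34, 60, 2167]);
translate([593, 460, 0]) cube([34, 60, 2167]);
translate([207, 460, 172]) cube([386, 60, 32]);
translate([207, 460, 431]) cube([386, 60, 32]);
translate([207, 460, 690]) cube([386, 60, 32]);
translate([207, 460, 949]) cube([386, 60, 32]);
translate([207, 460, 1208]) cube([386, 60, 32]);
translate([207, 460, 1467]) cube([386, 60, 32]);
translate([207, 460, 1726]) cube([386, 60, 32]);
translate([207, 460, 1985]) cube([386, 60, 32]);


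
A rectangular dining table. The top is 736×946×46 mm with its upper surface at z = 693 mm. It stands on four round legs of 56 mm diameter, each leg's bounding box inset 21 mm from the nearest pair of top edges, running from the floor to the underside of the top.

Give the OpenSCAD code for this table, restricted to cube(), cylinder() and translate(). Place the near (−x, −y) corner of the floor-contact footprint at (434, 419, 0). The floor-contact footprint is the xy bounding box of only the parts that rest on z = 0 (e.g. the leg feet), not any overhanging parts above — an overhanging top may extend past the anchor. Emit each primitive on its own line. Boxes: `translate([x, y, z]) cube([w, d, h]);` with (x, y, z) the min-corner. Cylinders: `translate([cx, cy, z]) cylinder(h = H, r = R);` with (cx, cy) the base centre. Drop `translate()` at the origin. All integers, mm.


translate([413, 398, 647]) cube([736, 946, 46]);
translate([462, 447, 0]) cylinder(h = 647, r = 28);
translate([1100, 447, 0]) cylinder(h = 647, r = 28);
translate([462, 1295, 0]) cylinder(h = 647, r = 28);
translate([1100, 1295, 0]) cylinder(h = 647, r = 28);


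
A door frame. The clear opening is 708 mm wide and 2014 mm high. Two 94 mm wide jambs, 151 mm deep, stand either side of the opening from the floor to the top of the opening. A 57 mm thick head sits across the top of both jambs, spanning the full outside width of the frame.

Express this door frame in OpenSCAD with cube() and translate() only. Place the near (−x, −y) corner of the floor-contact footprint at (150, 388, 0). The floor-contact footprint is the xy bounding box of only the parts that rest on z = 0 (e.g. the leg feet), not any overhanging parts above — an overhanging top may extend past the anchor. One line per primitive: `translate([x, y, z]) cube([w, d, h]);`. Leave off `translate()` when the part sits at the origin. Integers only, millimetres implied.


translate([150, 388, 0]) cube([94, 151, 2014]);
translate([952, 388, 0]) cube([94, 151, 2014]);
translate([150, 388, 2014]) cube([896, 151, 57]);


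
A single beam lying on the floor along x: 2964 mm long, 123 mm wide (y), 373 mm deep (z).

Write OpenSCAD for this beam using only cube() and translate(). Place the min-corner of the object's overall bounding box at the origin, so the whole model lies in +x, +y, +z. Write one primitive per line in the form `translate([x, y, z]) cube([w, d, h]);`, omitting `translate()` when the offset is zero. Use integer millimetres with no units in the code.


cube([2964, 123, 373]);


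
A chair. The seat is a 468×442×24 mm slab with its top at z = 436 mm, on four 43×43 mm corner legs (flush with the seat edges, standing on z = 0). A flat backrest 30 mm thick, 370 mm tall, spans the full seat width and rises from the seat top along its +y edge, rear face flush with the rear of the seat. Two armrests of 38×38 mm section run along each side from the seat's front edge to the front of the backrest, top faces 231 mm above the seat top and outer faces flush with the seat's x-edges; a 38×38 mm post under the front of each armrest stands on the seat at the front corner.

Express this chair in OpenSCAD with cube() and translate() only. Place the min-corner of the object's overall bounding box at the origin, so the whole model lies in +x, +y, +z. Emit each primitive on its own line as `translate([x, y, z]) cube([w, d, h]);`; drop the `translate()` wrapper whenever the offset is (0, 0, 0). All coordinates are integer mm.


// leg_h = 436 - 24 = 412
// arm post h = 231 - 38 = 193
translate([0, 0, 412]) cube([468, 442, 24]);
cube([43, 43, 412]);
translate([425, 0, 0]) cube([43, 43, 412]);
translate([0, 399, 0]) cube([43, 43, 412]);
translate([425, 399, 0]) cube([43, 43, 412]);
translate([0, 412, 436]) cube([468, 30, 370]);
translate([0, 0, 629]) cube([38, 412, 38]);
translate([430, 0, 629]) cube([38, 412, 38]);
translate([0, 0, 436]) cube([38, 38, 193]);
translate([430, 0, 436]) cube([38, 38, 193]);


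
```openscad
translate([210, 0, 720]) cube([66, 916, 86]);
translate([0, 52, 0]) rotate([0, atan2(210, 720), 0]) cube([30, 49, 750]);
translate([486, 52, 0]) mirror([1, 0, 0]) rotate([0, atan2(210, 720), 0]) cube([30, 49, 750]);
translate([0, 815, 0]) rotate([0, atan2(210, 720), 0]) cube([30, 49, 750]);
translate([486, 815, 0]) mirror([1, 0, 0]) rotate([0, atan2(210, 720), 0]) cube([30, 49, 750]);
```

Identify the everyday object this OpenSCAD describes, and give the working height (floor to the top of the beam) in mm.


A sawhorse. The overall height is 806 mm.

A beam across two mirrored pairs of raked legs — a sawhorse. The beam's underside is at z = 720 (matching the legs' vertical rise in atan2(210, 720)) and the beam is 86 mm tall, so its top is at 720 + 86 = 806 mm. The raked legs top out at the beam's underside, so that is the highest point.


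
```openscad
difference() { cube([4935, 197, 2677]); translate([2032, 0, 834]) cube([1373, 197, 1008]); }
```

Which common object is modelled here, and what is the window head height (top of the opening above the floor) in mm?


A wall with a window opening. The window head height is 1842 mm.

A wall with a rectangular opening subtracted — a window. Sill at z = 834, opening 1008 mm tall, so the head is at 834 + 1008 = 1842 mm.


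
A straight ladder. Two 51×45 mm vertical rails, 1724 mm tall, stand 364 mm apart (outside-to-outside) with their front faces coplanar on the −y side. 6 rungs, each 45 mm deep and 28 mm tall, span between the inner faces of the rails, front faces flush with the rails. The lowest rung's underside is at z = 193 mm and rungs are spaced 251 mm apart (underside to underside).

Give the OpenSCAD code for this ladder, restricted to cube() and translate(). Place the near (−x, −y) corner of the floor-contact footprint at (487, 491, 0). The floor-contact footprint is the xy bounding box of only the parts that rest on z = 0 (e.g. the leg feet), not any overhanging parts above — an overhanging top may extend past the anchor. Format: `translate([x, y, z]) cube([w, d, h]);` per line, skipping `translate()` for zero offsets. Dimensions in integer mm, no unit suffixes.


translate([487, 491, 0]) cube([51, 45, 1724]);
translate([800, 491, 0]) cube([51, 45, 1724]);
translate([538, 491, 193]) cube([262, 45, 28]);
translate([538, 491, 444]) cube([262, 45, 28]);
translate([538, 491, 695]) cube([262, 45, 28]);
translate([538, 491, 946]) cube([262, 45, 28]);
translate([538, 491, 1197]) cube([262, 45, 28]);
translate([538, 491, 1448]) cube([262, 45, 28]);


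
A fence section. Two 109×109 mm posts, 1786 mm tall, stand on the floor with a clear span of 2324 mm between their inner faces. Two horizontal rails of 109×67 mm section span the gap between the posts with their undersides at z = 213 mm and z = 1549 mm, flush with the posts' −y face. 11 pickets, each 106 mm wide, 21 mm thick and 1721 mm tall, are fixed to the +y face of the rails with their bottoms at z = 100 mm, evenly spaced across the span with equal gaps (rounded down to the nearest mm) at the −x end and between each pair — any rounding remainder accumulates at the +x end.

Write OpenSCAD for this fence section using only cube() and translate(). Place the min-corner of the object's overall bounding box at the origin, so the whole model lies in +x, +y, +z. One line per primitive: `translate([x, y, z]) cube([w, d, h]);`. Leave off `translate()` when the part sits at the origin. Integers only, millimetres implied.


cube([109, 109, 1786]);
translate([2433, 0, 0]) cube([109, 109, 1786]);
translate([109, 0, 213]) cube([2324, 109, 67]);
translate([109, 0, 1549]) cube([2324, 109, 67]);
translate([205, 109, 100]) cube([106, 21, 1721]);
translate([407, 109, 100]) cube([106, 21, 1721]);
translate([609, 109, 100]) cube([106, 21, 1721]);
translate([811, 109, 100]) cube([106, 21, 1721]);
translate([1013, 109, 100]) cube([106, 21, 1721]);
translate([1215, 109, 100]) cube([106, 21, 1721]);
translate([1417, 109, 100]) cube([106, 21, 1721]);
translate([1619, 109, 100]) cube([106, 21, 1721]);
translate([1821, 109, 100]) cube([106, 21, 1721]);
translate([2023, 109, 100]) cube([106, 21, 1721]);
translate([2225, 109, 100]) cube([106, 21, 1721]);


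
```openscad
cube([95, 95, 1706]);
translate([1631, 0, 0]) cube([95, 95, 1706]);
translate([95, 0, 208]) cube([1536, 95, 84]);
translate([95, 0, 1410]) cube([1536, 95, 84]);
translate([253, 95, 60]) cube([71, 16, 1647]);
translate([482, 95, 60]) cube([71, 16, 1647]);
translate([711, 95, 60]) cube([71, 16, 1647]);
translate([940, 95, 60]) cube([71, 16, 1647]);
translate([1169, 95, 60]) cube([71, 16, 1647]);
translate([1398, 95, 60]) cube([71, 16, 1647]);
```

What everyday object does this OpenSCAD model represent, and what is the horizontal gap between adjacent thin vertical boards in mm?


A fence section. The picket gap is 158 mm.

Two posts, two rails, 6 pickets — a fence section. Span 1536 mm holds 6 pickets of 71 mm with 7 equal gaps: ⌊(1536 − 6·71) / 7⌋ = 158 mm.


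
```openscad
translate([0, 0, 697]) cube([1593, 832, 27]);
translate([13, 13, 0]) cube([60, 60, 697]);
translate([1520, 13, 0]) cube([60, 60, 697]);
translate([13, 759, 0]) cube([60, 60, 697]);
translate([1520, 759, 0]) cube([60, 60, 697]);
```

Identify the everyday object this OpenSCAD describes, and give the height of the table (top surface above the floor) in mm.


A table. The table height is 724 mm.

A 1593×832×27 slab sits at z = 697 on four 60 mm square posts — a table. The top surface is at 697 + 27 = 724 mm.


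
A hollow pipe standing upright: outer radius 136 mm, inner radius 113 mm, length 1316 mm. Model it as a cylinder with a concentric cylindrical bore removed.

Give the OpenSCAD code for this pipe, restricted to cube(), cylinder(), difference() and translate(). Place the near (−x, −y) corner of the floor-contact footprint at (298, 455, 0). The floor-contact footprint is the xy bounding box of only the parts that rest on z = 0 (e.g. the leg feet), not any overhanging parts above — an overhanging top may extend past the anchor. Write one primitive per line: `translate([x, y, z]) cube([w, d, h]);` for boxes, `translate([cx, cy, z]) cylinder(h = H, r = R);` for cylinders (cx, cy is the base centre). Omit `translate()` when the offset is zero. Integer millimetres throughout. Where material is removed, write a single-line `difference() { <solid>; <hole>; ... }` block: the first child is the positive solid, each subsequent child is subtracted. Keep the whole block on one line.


difference() { translate([434, 591, 0]) cylinder(h = 1316, r = 136); translate([434, 591, 0]) cylinder(h = 1316, r = 113); }


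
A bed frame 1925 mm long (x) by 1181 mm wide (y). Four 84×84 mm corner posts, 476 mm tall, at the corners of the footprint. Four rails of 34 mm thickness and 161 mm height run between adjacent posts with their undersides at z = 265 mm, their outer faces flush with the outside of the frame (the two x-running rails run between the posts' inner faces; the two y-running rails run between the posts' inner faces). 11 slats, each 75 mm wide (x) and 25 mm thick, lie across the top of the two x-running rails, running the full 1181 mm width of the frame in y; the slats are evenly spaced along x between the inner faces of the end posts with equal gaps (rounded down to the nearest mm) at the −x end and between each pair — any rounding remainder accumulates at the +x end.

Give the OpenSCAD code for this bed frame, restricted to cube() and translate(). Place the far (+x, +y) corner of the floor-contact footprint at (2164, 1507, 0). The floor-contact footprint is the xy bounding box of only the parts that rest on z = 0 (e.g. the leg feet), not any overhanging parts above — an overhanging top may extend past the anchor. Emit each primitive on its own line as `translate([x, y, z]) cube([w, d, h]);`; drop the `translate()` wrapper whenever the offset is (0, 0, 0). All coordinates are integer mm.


// slat z = rail_z + rail_h = 265 + 161 = 426
// slat gap = ⌊(1757 − 11·75) / 12⌋ = 77
translate([239, 326, 0]) cube([84, 84, 476]);
translate([239, 1423, 0]) cube([84, 84, 476]);
translate([2080, 326, 0]) cube([84, 84, 476]);
translate([2080, 1423, 0]) cube([84, 84, 476]);
translate([323, 326, 265]) cube([1757, 34, 161]);
translate([323, 1473, 265]) cube([1757, 34, 161]);
translate([239, 410, 265]) cube([34, 1013, 161]);
translate([2130, 410, 265]) cube([34, 1013, 161]);
translate([400, 326, 426]) cube([75, 1181, 25]);
translate([552, 326, 426]) cube([75, 1181, 25]);
translate([704, 326, 426]) cube([75, 1181, 25]);
translate([856, 326, 426]) cube([75, 1181, 25]);
translate([1008, 326, 426]) cube([75, 1181, 25]);
translate([1160, 326, 426]) cube([75, 1181, 25]);
translate([1312, 326, 426]) cube([75, 1181, 25]);
translate([1464, 326, 426]) cube([75, 1181, 25]);
translate([1616, 326, 426]) cube([75, 1181, 25]);
translate([1768, 326, 426]) cube([75, 1181, 25]);
translate([1920, 326, 426]) cube([75, 1181, 25]);


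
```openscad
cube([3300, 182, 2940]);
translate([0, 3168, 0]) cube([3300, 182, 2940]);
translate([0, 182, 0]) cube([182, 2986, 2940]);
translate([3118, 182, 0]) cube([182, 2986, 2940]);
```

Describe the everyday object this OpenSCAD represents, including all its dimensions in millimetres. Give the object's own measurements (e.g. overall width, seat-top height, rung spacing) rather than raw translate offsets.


The wall frame of a small rectangular building: four walls, each 2940 mm tall and 182 mm thick, enclosing a footprint 3300 mm (x) by 3350 mm (y) outside-to-outside, with no floor or roof. The front and back walls (the −y and +y sides) span the full width; the two side walls fit between them.


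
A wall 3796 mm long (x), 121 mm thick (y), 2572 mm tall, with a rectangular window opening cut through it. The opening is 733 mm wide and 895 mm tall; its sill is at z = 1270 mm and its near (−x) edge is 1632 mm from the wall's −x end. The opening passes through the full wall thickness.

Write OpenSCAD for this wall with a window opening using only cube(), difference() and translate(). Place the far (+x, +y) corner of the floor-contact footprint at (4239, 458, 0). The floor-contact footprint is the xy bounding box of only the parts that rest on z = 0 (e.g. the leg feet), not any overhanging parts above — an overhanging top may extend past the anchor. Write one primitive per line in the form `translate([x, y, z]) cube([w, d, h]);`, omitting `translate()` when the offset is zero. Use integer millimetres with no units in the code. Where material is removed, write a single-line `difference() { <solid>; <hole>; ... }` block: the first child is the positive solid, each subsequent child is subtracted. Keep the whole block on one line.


difference() { translate([443, 337, 0]) cube([3796, 121, 2572]); translate([2075, 337, 1270]) cube([733, 121, 895]); }


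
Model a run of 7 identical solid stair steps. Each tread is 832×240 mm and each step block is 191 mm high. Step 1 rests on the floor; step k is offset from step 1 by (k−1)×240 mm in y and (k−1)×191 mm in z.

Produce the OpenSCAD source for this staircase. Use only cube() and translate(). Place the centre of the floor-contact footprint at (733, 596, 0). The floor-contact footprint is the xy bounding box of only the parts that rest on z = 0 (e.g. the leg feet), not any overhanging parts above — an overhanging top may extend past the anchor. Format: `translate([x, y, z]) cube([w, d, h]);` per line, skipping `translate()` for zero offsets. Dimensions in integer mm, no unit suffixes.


translate([317, 476, 0]) cube([832, 240, 191]);
translate([317, 716, 191]) cube([832, 240, 191]);
translate([317, 956, 382]) cube([832, 240, 191]);
translate([317, 1196, 573]) cube([832, 240, 191]);
translate([317, 1436, 764]) cube([832, 240, 191]);
translate([317, 1676, 955]) cube([832, 240, 191]);
translate([317, 1916, 1146]) cube([832, 240, 191]);


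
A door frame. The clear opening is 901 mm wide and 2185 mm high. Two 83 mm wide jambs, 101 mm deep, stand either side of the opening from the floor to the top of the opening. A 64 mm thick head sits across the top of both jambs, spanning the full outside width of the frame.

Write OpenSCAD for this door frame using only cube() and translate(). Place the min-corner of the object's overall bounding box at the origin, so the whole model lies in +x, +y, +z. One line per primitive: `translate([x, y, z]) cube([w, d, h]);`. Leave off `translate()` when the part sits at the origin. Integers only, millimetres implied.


cube([83, 101, 2185]);
translate([984, 0, 0]) cube([83, 101, 2185]);
translate([0, 0, 2185]) cube([1067, 101, 64]);


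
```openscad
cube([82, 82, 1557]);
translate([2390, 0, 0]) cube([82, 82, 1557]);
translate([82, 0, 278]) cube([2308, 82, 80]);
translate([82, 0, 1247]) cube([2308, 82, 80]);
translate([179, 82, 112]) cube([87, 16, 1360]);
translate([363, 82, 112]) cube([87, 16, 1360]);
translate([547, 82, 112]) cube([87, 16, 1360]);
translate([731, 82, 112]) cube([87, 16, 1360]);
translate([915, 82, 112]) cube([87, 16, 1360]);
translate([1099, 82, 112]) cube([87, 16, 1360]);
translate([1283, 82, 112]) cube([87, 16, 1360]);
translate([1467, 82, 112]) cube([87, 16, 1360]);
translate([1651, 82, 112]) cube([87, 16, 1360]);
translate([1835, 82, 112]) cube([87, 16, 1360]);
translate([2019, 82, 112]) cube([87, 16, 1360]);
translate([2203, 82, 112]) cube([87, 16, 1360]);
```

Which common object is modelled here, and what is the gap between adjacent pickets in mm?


A fence section. The picket gap is 97 mm.

Two posts, two rails, 12 pickets — a fence section. Span 2308 mm holds 12 pickets of 87 mm with 13 equal gaps: ⌊(2308 − 12·87) / 13⌋ = 97 mm.


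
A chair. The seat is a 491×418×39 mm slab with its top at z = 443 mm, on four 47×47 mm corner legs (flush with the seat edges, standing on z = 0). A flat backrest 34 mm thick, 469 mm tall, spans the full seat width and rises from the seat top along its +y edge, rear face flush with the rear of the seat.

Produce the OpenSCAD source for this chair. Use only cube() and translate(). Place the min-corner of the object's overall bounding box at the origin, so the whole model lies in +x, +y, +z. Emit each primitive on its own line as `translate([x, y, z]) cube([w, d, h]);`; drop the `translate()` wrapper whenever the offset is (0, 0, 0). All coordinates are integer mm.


translate([0, 0, 404]) cube([491, 418, 39]);
cube([47, 47, 404]);
translate([444, 0, 0]) cube([47, 47, 404]);
translate([0, 371, 0]) cube([47, 47, 404]);
translate([444, 371, 0]) cube([47, 47, 404]);
translate([0, 384, 443]) cube([491, 34, 469]);


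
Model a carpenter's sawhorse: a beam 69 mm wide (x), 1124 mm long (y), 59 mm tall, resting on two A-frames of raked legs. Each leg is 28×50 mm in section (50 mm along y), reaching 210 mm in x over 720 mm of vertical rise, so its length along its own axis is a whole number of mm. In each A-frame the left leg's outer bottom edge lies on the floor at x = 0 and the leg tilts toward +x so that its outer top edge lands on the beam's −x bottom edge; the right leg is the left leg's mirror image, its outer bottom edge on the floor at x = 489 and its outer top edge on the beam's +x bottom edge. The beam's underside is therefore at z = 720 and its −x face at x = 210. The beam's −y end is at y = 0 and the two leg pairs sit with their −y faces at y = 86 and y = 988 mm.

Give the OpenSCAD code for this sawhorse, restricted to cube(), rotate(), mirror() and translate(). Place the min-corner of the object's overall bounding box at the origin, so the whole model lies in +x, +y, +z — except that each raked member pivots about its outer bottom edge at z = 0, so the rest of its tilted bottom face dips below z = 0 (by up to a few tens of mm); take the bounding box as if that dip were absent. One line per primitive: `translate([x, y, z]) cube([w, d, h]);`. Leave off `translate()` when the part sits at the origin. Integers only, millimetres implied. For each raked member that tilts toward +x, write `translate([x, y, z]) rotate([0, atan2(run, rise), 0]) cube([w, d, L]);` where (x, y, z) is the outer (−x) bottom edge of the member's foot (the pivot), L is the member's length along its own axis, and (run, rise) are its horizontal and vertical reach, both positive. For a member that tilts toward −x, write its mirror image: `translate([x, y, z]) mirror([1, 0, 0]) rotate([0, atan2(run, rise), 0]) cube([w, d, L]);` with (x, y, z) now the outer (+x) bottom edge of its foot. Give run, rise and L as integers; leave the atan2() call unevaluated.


// leg length = √(210² + 720²) = 750
// right-leg outer foot x = 2·210 + 69 = 489
// beam min-corner = (210, 0, 720)
translate([210, 0, 720]) cube([69, 1124, 59]);
translate([0, 86, 0]) rotate([0, atan2(210, 720), 0]) cube([28, 50, 750]);
translate([489, 86, 0]) mirror([1, 0, 0]) rotate([0, atan2(210, 720), 0]) cube([28, 50, 750]);
translate([0, 988, 0]) rotate([0, atan2(210, 720), 0]) cube([28, 50, 750]);
translate([489, 988, 0]) mirror([1, 0, 0]) rotate([0, atan2(210, 720), 0]) cube([28, 50, 750]);


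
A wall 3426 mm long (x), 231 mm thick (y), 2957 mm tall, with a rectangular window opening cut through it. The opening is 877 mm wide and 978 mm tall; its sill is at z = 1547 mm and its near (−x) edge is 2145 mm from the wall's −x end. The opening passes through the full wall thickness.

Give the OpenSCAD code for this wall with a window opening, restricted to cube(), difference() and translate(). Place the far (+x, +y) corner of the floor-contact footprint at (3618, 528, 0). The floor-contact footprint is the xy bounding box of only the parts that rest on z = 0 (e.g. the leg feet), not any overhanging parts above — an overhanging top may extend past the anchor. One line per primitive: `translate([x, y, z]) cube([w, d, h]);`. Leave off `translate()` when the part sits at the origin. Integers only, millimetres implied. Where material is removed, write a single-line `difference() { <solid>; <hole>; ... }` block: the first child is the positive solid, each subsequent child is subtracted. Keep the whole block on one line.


difference() { translate([192, 297, 0]) cube([3426, 231, 2957]); translate([2337, 297, 1547]) cube([877, 231, 978]); }


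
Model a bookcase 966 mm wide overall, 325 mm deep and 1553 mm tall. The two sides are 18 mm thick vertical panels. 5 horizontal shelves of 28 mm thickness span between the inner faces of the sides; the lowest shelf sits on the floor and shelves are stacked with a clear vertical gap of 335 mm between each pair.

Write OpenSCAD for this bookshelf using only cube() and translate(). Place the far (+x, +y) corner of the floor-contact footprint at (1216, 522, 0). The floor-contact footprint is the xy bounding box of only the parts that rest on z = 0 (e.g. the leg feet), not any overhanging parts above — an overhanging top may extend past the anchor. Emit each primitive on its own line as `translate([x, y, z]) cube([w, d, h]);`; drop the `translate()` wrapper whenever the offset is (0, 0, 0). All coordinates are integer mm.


translate([250, 197, 0]) cube([18, 325, 1553]);
translate([1198, 197, 0]) cube([18, 325, 1553]);
translate([268, 197, 0]) cube([930, 325, 28]);
translate([268, 197, 363]) cube([930, 325, 28]);
translate([268, 197, 726]) cube([930, 325, 28]);
translate([268, 197, 1089]) cube([930, 325, 28]);
translate([268, 197, 1452]) cube([930, 325, 28]);


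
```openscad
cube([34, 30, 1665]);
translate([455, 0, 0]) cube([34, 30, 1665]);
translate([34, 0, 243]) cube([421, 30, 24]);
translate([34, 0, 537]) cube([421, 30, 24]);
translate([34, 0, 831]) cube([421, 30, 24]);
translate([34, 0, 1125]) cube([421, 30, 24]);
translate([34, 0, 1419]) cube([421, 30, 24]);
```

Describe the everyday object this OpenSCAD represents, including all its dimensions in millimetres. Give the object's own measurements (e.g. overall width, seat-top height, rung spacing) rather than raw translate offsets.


A straight ladder. Two 34×30 mm vertical rails, 1665 mm tall, stand 489 mm apart (outside-to-outside) with their front faces coplanar on the −y side. 5 rungs, each 30 mm deep and 24 mm tall, span between the inner faces of the rails, front faces flush with the rails. The lowest rung's underside is at z = 243 mm and rungs are spaced 294 mm apart (underside to underside).


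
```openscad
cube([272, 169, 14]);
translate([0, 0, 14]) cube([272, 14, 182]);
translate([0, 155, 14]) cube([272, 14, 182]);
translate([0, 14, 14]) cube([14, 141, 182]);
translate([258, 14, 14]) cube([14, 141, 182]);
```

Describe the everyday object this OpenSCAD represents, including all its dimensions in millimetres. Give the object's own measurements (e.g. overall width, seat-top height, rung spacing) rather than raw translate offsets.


An open-topped rectangular box: outside dimensions 272×169×196 mm, with a uniform wall and base thickness of 14 mm. The base is a full 272×169 slab on the floor; four walls sit on top of the base. The front and back walls (the −y and +y sides) span the full width; the two side walls fit between them.


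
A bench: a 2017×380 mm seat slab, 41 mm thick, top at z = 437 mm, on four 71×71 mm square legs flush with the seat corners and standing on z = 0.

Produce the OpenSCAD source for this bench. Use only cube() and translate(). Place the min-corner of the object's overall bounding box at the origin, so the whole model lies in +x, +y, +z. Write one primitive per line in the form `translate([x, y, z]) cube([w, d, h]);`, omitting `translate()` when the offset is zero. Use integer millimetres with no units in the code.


translate([0, 0, 396]) cube([2017, 380, 41]);
cube([71, 71, 396]);
translate([0, 309, 0]) cube([71, 71, 396]);
translate([1946, 0, 0]) cube([71, 71, 396]);
translate([1946, 309, 0]) cube([71, 71, 396]);


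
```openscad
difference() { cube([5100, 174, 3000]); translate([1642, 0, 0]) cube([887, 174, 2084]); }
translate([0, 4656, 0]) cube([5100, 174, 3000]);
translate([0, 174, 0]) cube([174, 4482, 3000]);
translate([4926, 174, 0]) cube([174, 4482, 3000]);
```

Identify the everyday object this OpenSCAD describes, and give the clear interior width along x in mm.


A single room. The interior width is 4752 mm.

Four walls enclosing a rectangle with a door in the front wall — a room. Outside width 5100 minus two 174 mm walls gives 4752 mm.


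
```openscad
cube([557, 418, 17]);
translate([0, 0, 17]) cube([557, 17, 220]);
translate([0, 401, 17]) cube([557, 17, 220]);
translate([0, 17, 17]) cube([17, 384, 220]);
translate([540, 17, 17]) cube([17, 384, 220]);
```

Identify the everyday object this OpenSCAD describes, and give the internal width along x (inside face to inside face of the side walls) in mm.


An open box. The internal width is 523 mm.

A 557×418 base slab with four walls standing on it — an open box. The base is 557 mm wide and the walls are 17 mm thick, so the internal width is 557 − 2 × 17 = 523 mm.


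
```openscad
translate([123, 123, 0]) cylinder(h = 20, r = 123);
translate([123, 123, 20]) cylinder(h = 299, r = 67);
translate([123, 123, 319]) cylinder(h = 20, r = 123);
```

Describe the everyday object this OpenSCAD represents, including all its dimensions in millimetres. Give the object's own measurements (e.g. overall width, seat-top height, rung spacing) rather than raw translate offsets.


A spool: two coaxial disc flanges of radius 123 mm and thickness 20 mm, joined by a core cylinder of radius 67 mm and height 299 mm. The lower flange rests on z = 0 and the three cylinders share a vertical axis.


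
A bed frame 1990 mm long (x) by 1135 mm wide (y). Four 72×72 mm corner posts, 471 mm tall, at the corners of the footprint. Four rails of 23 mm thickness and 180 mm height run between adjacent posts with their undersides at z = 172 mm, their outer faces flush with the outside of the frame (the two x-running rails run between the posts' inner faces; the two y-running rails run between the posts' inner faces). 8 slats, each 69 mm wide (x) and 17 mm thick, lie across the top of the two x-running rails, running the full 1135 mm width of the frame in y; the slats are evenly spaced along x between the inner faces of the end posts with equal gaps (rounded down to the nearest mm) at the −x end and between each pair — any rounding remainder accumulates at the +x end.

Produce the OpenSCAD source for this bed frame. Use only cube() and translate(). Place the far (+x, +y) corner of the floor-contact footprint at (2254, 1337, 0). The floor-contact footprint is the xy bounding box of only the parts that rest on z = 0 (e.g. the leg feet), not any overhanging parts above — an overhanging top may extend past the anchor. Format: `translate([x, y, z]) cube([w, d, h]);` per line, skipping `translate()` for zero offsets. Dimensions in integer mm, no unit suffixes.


// slat z = rail_z + rail_h = 172 + 180 = 352
// slat gap = ⌊(1846 − 8·69) / 9⌋ = 143
translate([264, 202, 0]) cube([72, 72, 471]);
translate([264, 1265, 0]) cube([72, 72, 471]);
translate([2182, 202, 0]) cube([72, 72, 471]);
translate([2182, 1265, 0]) cube([72, 72, 471]);
translate([336, 202, 172]) cube([1846, 23, 180]);
translate([336, 1314, 172]) cube([1846, 23, 180]);
translate([264, 274, 172]) cube([23, 991, 180]);
translate([2231, 274, 172]) cube([23, 991, 180]);
translate([479, 202, 352]) cube([69, 1135, 17]);
translate([691, 202, 352]) cube([69, 1135, 17]);
translate([903, 202, 352]) cube([69, 1135, 17]);
translate([1115, 202, 352]) cube([69, 1135, 17]);
translate([1327, 202, 352]) cube([69, 1135, 17]);
translate([1539, 202, 352]) cube([69, 1135, 17]);
translate([1751, 202, 352]) cube([69, 1135, 17]);
translate([1963, 202, 352]) cube([69, 1135, 17]);


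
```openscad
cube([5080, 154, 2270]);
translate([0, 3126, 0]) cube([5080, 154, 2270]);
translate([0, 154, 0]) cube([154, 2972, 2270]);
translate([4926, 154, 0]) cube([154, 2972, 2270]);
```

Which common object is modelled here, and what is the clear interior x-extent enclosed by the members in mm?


A house (or room) frame. The interior width is 4772 mm.

Four 2270 mm walls enclosing a rectangle with no floor or roof — a room or house frame. Outside width is 5080 mm and wall thickness is 154 mm, so the interior width is 5080 − 2 × 154 = 4772 mm.


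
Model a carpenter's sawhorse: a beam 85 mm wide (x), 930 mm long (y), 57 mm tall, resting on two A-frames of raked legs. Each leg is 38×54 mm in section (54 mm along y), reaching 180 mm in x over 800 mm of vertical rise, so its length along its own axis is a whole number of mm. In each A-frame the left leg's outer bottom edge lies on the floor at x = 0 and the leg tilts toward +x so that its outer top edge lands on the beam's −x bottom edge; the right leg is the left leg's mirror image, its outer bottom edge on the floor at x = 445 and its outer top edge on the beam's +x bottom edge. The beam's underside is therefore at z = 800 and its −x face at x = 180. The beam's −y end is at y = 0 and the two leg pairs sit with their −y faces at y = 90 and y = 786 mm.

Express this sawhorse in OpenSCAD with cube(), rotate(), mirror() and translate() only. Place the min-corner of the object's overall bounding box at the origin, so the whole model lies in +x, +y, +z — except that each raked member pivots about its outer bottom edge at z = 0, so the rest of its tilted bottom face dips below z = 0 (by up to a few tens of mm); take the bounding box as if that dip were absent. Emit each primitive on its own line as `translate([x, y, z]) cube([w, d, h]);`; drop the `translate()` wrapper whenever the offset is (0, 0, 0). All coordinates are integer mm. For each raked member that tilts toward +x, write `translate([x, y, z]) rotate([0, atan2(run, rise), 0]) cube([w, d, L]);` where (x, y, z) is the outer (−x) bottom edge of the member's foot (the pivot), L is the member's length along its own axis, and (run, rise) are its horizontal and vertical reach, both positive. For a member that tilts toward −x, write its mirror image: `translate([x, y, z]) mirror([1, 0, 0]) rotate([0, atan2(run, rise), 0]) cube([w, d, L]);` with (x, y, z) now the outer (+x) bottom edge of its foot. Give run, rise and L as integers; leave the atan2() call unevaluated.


// leg length = √(180² + 800²) = 820
// right-leg outer foot x = 2·180 + 85 = 445
// beam min-corner = (180, 0, 800)
translate([180, 0, 800]) cube([85, 930, 57]);
translate([0, 90, 0]) rotate([0, atan2(180, 800), 0]) cube([38, 54, 820]);
translate([445, 90, 0]) mirror([1, 0, 0]) rotate([0, atan2(180, 800), 0]) cube([38, 54, 820]);
translate([0, 786, 0]) rotate([0, atan2(180, 800), 0]) cube([38, 54, 820]);
translate([445, 786, 0]) mirror([1, 0, 0]) rotate([0, atan2(180, 800), 0]) cube([38, 54, 820]);


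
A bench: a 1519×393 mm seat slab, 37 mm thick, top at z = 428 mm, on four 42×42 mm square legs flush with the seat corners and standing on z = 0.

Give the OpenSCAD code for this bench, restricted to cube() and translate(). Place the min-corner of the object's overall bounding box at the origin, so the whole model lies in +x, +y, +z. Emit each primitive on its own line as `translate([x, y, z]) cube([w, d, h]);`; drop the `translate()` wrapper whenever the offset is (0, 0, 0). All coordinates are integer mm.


translate([0, 0, 391]) cube([1519, 393, 37]);
cube([42, 42, 391]);
translate([0, 351, 0]) cube([42, 42, 391]);
translate([1477, 0, 0]) cube([42, 42, 391]);
translate([1477, 351, 0]) cube([42, 42, 391]);


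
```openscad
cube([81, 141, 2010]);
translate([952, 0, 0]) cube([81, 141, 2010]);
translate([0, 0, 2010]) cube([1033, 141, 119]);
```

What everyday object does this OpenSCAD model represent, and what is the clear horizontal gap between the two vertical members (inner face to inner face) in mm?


A door frame. The clear opening width is 871 mm.

Two 2010 mm tall posts with a header on top — a door frame. The left jamb is 81 mm wide at x = 0; the right jamb starts at x = 952. The clear opening is 952 − 81 = 871 mm.


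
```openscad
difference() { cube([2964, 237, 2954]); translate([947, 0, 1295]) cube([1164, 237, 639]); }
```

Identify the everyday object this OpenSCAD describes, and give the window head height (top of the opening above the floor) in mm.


A wall with a window opening. The window head height is 1934 mm.

A wall with a rectangular opening subtracted — a window. Sill at z = 1295, opening 639 mm tall, so the head is at 1295 + 639 = 1934 mm.


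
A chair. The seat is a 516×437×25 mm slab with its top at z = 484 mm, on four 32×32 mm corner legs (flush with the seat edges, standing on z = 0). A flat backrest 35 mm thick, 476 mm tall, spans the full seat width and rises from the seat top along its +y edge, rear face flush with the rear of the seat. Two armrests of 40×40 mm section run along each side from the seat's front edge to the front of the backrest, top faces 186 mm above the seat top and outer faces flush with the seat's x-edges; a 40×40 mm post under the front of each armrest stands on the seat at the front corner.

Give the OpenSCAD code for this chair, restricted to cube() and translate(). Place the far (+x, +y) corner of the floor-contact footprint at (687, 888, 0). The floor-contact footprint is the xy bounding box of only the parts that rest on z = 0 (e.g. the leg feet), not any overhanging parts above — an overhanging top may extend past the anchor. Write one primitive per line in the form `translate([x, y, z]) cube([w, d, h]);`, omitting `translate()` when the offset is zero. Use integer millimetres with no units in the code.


// leg_h = 484 - 25 = 459
// arm post h = 186 - 40 = 146
translate([171, 451, 459]) cube([516, 437, 25]);
translate([171, 451, 0]) cube([32, 32, 459]);
translate([655, 451, 0]) cube([32, 32, 459]);
translate([171, 856, 0]) cube([32, 32, 459]);
translate([655, 856, 0]) cube([32, 32, 459]);
translate([171, 853, 484]) cube([516, 35, 476]);
translate([171, 451, 630]) cube([40, 402, 40]);
translate([647, 451, 630]) cube([40, 402, 40]);
translate([171, 451, 484]) cube([40, 40, 146]);
translate([647, 451, 484]) cube([40, 40, 146]);


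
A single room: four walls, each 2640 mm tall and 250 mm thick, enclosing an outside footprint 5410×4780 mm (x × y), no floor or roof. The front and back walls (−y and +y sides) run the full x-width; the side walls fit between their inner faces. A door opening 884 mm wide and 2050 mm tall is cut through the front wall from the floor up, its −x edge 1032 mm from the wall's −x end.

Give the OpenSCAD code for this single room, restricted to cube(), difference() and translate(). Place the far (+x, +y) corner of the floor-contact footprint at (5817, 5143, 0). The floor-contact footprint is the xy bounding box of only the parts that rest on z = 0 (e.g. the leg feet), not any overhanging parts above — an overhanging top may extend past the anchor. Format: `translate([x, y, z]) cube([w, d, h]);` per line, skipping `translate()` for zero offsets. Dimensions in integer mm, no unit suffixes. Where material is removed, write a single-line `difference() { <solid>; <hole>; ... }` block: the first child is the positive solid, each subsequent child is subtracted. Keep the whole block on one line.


difference() { translate([407, 363, 0]) cube([5410, 250, 2640]); translate([1439, 363, 0]) cube([884, 250, 2050]); }
translate([407, 4893, 0]) cube([5410, 250, 2640]);
translate([407, 613, 0]) cube([250, 4280, 2640]);
translate([5567, 613, 0]) cube([250, 4280, 2640]);


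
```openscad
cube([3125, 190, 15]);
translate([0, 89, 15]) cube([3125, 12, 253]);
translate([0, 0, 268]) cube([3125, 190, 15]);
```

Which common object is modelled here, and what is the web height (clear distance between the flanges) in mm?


An I-beam. The web height is 253 mm.

Two wide flanges with a thin centred web — an I-beam. Overall 283 mm minus two 15 mm flanges gives a web of 283 − 2·15 = 253 mm.


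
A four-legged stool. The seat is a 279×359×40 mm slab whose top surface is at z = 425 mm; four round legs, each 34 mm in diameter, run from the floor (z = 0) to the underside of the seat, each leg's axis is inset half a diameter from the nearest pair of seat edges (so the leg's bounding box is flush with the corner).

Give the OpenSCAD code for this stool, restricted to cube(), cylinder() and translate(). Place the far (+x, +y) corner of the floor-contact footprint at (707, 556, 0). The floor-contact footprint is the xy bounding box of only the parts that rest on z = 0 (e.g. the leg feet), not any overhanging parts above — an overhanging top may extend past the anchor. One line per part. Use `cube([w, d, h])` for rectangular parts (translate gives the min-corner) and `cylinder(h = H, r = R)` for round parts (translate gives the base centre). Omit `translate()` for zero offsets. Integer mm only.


// leg_h = 425 - 40 = 385
translate([428, 197, 385]) cube([279, 359, 40]);
translate([445, 214, 0]) cylinder(h = 385, r = 17);
translate([690, 214, 0]) cylinder(h = 385, r = 17);
translate([445, 539, 0]) cylinder(h = 385, r = 17);
translate([690, 539, 0]) cylinder(h = 385, r = 17);
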